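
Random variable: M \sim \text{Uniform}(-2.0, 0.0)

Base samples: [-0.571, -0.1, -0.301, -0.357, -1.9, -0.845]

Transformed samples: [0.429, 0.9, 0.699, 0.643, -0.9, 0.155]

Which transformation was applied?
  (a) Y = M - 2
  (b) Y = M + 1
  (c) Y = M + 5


Checking option (b) Y = M + 1:
  M = -0.571 -> Y = 0.429 ✓
  M = -0.1 -> Y = 0.9 ✓
  M = -0.301 -> Y = 0.699 ✓
All samples match this transformation.

(b) M + 1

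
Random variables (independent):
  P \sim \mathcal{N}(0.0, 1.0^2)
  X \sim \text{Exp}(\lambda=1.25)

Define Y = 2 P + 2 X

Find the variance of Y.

For independent RVs: Var(aX + bY) = a²Var(X) + b²Var(Y)
Var(P) = 1
Var(X) = 0.64
Var(Y) = 2²*1 + 2²*0.64
= 4*1 + 4*0.64 = 6.56

6.56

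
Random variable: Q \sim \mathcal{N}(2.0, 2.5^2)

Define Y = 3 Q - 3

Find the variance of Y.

For Y = aQ + b: Var(Y) = a² * Var(Q)
Var(Q) = 2.5^2 = 6.25
Var(Y) = 3² * 6.25 = 9 * 6.25 = 56.25

56.25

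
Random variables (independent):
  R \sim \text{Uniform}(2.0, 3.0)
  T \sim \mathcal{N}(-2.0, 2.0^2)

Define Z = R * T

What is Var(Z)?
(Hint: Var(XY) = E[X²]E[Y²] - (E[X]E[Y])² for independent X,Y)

Var(XY) = E[X²]E[Y²] - (E[X]E[Y])²
E[R] = 2.5, Var(R) = 0.083333333
E[T] = -2, Var(T) = 4
E[R²] = 0.083333333 + 2.5² = 6.3333333
E[T²] = 4 + (-2)² = 8
Var(Z) = 6.3333333*8 - (2.5*(-2))²
= 50.666667 - 25 = 25.666667

25.666667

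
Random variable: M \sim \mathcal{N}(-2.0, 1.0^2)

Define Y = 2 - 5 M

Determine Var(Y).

For Y = aM + b: Var(Y) = a² * Var(M)
Var(M) = 1.0^2 = 1
Var(Y) = (-5)² * 1 = 25 * 1 = 25

25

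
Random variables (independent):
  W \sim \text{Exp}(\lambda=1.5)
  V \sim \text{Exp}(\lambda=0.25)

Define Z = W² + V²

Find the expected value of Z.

E[Z] = E[W²] + E[V²]
E[W²] = Var(W) + E[W]² = 0.44444444 + 0.44444444 = 0.88888889
E[V²] = Var(V) + E[V]² = 16 + 16 = 32
E[Z] = 0.88888889 + 32 = 32.888889

32.888889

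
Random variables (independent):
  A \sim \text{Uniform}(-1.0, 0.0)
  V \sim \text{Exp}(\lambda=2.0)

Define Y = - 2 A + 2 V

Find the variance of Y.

For independent RVs: Var(aX + bY) = a²Var(X) + b²Var(Y)
Var(A) = 0.083333333
Var(V) = 0.25
Var(Y) = (-2)²*0.083333333 + 2²*0.25
= 4*0.083333333 + 4*0.25 = 1.3333333

1.3333333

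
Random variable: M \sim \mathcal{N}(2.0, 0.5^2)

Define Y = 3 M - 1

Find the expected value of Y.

For Y = 3M - 1:
E[Y] = 3 * E[M] - 1
E[M] = 2.0 = 2
E[Y] = 3 * 2 - 1 = 5

5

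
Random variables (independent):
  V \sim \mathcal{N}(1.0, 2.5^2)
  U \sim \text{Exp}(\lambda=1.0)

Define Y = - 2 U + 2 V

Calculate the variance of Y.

For independent RVs: Var(aX + bY) = a²Var(X) + b²Var(Y)
Var(V) = 6.25
Var(U) = 1
Var(Y) = 2²*6.25 + (-2)²*1
= 4*6.25 + 4*1 = 29

29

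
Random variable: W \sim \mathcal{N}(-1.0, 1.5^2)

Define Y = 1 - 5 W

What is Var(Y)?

For Y = aW + b: Var(Y) = a² * Var(W)
Var(W) = 1.5^2 = 2.25
Var(Y) = (-5)² * 2.25 = 25 * 2.25 = 56.25

56.25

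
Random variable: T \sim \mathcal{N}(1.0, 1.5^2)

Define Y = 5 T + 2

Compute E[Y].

For Y = 5T + 2:
E[Y] = 5 * E[T] + 2
E[T] = 1.0 = 1
E[Y] = 5 * 1 + 2 = 7

7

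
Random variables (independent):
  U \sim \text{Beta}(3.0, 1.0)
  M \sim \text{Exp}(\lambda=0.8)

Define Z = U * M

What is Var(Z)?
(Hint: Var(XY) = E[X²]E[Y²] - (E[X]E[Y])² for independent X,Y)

Var(XY) = E[X²]E[Y²] - (E[X]E[Y])²
E[U] = 0.75, Var(U) = 0.0375
E[M] = 1.25, Var(M) = 1.5625
E[U²] = 0.0375 + 0.75² = 0.6
E[M²] = 1.5625 + 1.25² = 3.125
Var(Z) = 0.6*3.125 - (0.75*1.25)²
= 1.875 - 0.87890625 = 0.99609375

0.99609375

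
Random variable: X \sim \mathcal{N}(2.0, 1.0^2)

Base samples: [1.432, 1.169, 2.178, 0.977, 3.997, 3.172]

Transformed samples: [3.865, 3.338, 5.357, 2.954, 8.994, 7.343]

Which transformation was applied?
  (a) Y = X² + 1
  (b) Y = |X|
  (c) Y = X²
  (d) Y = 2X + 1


Checking option (d) Y = 2X + 1:
  X = 1.432 -> Y = 3.865 ✓
  X = 1.169 -> Y = 3.338 ✓
  X = 2.178 -> Y = 5.357 ✓
All samples match this transformation.

(d) 2X + 1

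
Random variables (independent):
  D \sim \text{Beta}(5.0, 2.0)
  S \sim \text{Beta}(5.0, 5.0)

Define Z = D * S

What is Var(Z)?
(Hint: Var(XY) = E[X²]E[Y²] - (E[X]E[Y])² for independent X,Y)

Var(XY) = E[X²]E[Y²] - (E[X]E[Y])²
E[D] = 0.71428571, Var(D) = 0.025510204
E[S] = 0.5, Var(S) = 0.022727273
E[D²] = 0.025510204 + 0.71428571² = 0.53571429
E[S²] = 0.022727273 + 0.5² = 0.27272727
Var(Z) = 0.53571429*0.27272727 - (0.71428571*0.5)²
= 0.1461039 - 0.12755102 = 0.018552876

0.018552876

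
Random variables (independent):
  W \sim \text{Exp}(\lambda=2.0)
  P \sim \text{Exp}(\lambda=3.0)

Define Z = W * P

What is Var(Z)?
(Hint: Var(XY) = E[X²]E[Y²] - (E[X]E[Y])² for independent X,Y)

Var(XY) = E[X²]E[Y²] - (E[X]E[Y])²
E[W] = 0.5, Var(W) = 0.25
E[P] = 0.33333333, Var(P) = 0.11111111
E[W²] = 0.25 + 0.5² = 0.5
E[P²] = 0.11111111 + 0.33333333² = 0.22222222
Var(Z) = 0.5*0.22222222 - (0.5*0.33333333)²
= 0.11111111 - 0.027777778 = 0.083333333

0.083333333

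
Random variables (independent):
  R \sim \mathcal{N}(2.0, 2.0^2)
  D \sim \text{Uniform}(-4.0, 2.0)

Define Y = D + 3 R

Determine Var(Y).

For independent RVs: Var(aX + bY) = a²Var(X) + b²Var(Y)
Var(R) = 4
Var(D) = 3
Var(Y) = 3²*4 + 1²*3
= 9*4 + 1*3 = 39

39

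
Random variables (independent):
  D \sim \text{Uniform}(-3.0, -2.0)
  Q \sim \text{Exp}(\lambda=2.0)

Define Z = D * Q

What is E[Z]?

For independent RVs: E[XY] = E[X]*E[Y]
E[D] = -2.5
E[Q] = 0.5
E[Z] = -2.5 * 0.5 = -1.25

-1.25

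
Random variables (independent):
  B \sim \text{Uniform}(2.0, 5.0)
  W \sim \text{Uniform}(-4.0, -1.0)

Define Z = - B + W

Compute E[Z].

E[Z] = -1*E[B] + 1*E[W]
E[B] = 3.5
E[W] = -2.5
E[Z] = -1*3.5 + 1*(-2.5) = -6

-6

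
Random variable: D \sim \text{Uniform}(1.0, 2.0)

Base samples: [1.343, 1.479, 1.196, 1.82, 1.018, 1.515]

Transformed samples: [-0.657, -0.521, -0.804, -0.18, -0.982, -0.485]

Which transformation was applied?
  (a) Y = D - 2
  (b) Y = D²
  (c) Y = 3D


Checking option (a) Y = D - 2:
  D = 1.343 -> Y = -0.657 ✓
  D = 1.479 -> Y = -0.521 ✓
  D = 1.196 -> Y = -0.804 ✓
All samples match this transformation.

(a) D - 2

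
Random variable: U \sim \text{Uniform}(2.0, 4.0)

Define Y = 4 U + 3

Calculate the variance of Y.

For Y = aU + b: Var(Y) = a² * Var(U)
Var(U) = (4 - 2)^2/12 = 0.33333333
Var(Y) = 4² * 0.33333333 = 16 * 0.33333333 = 5.3333333

5.3333333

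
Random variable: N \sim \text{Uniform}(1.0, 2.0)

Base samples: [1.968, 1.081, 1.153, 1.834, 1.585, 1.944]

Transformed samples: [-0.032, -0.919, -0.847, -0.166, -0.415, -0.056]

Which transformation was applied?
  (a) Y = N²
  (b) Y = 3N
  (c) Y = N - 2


Checking option (c) Y = N - 2:
  N = 1.968 -> Y = -0.032 ✓
  N = 1.081 -> Y = -0.919 ✓
  N = 1.153 -> Y = -0.847 ✓
All samples match this transformation.

(c) N - 2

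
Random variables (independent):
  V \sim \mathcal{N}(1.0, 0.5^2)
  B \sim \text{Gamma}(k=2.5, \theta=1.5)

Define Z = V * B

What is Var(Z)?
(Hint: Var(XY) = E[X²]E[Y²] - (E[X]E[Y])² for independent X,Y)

Var(XY) = E[X²]E[Y²] - (E[X]E[Y])²
E[V] = 1, Var(V) = 0.25
E[B] = 3.75, Var(B) = 5.625
E[V²] = 0.25 + 1² = 1.25
E[B²] = 5.625 + 3.75² = 19.6875
Var(Z) = 1.25*19.6875 - (1*3.75)²
= 24.609375 - 14.0625 = 10.546875

10.546875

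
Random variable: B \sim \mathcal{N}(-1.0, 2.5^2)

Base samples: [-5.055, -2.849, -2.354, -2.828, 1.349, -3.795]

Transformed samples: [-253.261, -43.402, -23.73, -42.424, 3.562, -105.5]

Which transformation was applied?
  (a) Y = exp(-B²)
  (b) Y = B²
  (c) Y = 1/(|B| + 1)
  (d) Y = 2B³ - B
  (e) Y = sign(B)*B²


Checking option (d) Y = 2B³ - B:
  B = -5.055 -> Y = -253.261 ✓
  B = -2.849 -> Y = -43.402 ✓
  B = -2.354 -> Y = -23.73 ✓
All samples match this transformation.

(d) 2B³ - B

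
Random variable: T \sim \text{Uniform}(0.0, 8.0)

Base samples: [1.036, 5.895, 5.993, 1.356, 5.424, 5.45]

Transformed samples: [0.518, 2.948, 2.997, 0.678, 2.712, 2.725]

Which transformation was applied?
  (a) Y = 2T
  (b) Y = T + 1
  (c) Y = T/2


Checking option (c) Y = T/2:
  T = 1.036 -> Y = 0.518 ✓
  T = 5.895 -> Y = 2.948 ✓
  T = 5.993 -> Y = 2.997 ✓
All samples match this transformation.

(c) T/2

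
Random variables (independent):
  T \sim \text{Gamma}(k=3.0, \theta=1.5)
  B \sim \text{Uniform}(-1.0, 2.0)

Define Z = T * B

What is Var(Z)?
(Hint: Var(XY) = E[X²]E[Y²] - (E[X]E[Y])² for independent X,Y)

Var(XY) = E[X²]E[Y²] - (E[X]E[Y])²
E[T] = 4.5, Var(T) = 6.75
E[B] = 0.5, Var(B) = 0.75
E[T²] = 6.75 + 4.5² = 27
E[B²] = 0.75 + 0.5² = 1
Var(Z) = 27*1 - (4.5*0.5)²
= 27 - 5.0625 = 21.9375

21.9375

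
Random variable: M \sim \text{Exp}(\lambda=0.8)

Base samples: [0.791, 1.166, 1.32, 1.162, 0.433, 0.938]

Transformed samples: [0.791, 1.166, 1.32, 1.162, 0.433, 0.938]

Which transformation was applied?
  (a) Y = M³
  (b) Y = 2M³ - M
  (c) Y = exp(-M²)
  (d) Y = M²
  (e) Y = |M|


Checking option (e) Y = |M|:
  M = 0.791 -> Y = 0.791 ✓
  M = 1.166 -> Y = 1.166 ✓
  M = 1.32 -> Y = 1.32 ✓
All samples match this transformation.

(e) |M|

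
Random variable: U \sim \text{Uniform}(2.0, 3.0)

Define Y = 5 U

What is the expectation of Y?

For Y = 5U:
E[Y] = 5 * E[U]
E[U] = (2 + 3)/2 = 2.5
E[Y] = 5 * 2.5 = 12.5

12.5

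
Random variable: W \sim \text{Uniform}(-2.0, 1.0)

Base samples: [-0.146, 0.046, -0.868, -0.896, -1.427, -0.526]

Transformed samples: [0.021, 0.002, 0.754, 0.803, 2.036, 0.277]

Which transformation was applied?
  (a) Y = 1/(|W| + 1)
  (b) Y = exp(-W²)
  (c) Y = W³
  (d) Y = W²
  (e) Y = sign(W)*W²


Checking option (d) Y = W²:
  W = -0.146 -> Y = 0.021 ✓
  W = 0.046 -> Y = 0.002 ✓
  W = -0.868 -> Y = 0.754 ✓
All samples match this transformation.

(d) W²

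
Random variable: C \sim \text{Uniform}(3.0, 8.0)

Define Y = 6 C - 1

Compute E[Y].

For Y = 6C - 1:
E[Y] = 6 * E[C] - 1
E[C] = (3 + 8)/2 = 5.5
E[Y] = 6 * 5.5 - 1 = 32

32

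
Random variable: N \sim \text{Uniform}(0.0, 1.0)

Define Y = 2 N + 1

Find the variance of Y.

For Y = aN + b: Var(Y) = a² * Var(N)
Var(N) = (1 - 0)^2/12 = 0.083333333
Var(Y) = 2² * 0.083333333 = 4 * 0.083333333 = 0.33333333

0.33333333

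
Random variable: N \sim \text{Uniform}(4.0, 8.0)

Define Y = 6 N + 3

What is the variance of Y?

For Y = aN + b: Var(Y) = a² * Var(N)
Var(N) = (8 - 4)^2/12 = 1.3333333
Var(Y) = 6² * 1.3333333 = 36 * 1.3333333 = 48

48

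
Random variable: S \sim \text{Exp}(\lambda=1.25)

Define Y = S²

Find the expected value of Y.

Using E[X²] = Var(X) + (E[X])²:
E[S] = 0.8
Var(S) = 1/1.25^2 = 0.64
E[S²] = 0.64 + 0.8² = 0.64 + 0.64 = 1.28

1.28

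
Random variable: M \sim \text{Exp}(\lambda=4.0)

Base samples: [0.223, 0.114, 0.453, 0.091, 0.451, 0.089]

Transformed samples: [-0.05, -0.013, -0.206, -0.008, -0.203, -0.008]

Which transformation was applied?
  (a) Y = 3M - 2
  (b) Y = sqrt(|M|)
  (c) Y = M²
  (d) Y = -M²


Checking option (d) Y = -M²:
  M = 0.223 -> Y = -0.05 ✓
  M = 0.114 -> Y = -0.013 ✓
  M = 0.453 -> Y = -0.206 ✓
All samples match this transformation.

(d) -M²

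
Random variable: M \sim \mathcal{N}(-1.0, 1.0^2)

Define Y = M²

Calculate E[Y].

Using E[X²] = Var(X) + (E[X])²:
E[M] = -1
Var(M) = 1.0^2 = 1
E[M²] = 1 + (-1)² = 1 + 1 = 2

2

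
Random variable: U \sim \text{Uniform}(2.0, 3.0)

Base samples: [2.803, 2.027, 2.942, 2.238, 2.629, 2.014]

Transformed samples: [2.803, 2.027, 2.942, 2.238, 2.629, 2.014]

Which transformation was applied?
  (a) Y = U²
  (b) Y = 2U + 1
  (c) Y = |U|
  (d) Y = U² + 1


Checking option (c) Y = |U|:
  U = 2.803 -> Y = 2.803 ✓
  U = 2.027 -> Y = 2.027 ✓
  U = 2.942 -> Y = 2.942 ✓
All samples match this transformation.

(c) |U|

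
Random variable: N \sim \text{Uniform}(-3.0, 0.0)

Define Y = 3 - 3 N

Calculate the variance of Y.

For Y = aN + b: Var(Y) = a² * Var(N)
Var(N) = (0 + 3)^2/12 = 0.75
Var(Y) = (-3)² * 0.75 = 9 * 0.75 = 6.75

6.75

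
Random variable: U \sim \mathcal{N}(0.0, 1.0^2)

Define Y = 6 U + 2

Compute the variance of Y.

For Y = aU + b: Var(Y) = a² * Var(U)
Var(U) = 1.0^2 = 1
Var(Y) = 6² * 1 = 36 * 1 = 36

36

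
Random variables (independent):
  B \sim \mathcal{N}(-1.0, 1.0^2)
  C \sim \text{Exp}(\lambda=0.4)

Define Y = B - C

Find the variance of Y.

For independent RVs: Var(aX + bY) = a²Var(X) + b²Var(Y)
Var(B) = 1
Var(C) = 6.25
Var(Y) = 1²*1 + (-1)²*6.25
= 1*1 + 1*6.25 = 7.25

7.25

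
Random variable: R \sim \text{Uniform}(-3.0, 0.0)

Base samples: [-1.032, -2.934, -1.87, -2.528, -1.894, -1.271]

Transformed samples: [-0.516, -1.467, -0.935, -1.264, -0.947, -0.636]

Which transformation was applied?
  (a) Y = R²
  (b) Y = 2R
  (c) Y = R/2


Checking option (c) Y = R/2:
  R = -1.032 -> Y = -0.516 ✓
  R = -2.934 -> Y = -1.467 ✓
  R = -1.87 -> Y = -0.935 ✓
All samples match this transformation.

(c) R/2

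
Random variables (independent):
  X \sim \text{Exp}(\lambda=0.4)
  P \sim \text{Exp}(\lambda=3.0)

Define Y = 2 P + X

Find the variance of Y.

For independent RVs: Var(aX + bY) = a²Var(X) + b²Var(Y)
Var(X) = 6.25
Var(P) = 0.11111111
Var(Y) = 1²*6.25 + 2²*0.11111111
= 1*6.25 + 4*0.11111111 = 6.6944444

6.6944444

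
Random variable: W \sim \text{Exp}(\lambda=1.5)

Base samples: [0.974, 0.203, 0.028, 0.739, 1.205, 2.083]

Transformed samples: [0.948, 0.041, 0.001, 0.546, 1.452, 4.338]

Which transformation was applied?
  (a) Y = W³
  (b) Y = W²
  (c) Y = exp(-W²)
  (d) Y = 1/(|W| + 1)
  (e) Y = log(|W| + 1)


Checking option (b) Y = W²:
  W = 0.974 -> Y = 0.948 ✓
  W = 0.203 -> Y = 0.041 ✓
  W = 0.028 -> Y = 0.001 ✓
All samples match this transformation.

(b) W²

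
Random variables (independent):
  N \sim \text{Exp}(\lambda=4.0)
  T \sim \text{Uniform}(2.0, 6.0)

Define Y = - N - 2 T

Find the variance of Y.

For independent RVs: Var(aX + bY) = a²Var(X) + b²Var(Y)
Var(N) = 0.0625
Var(T) = 1.3333333
Var(Y) = (-1)²*0.0625 + (-2)²*1.3333333
= 1*0.0625 + 4*1.3333333 = 5.3958333

5.3958333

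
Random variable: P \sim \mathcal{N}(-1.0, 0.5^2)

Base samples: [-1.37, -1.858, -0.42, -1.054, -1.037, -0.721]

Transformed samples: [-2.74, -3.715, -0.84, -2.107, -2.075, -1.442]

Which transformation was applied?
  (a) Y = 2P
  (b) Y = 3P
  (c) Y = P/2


Checking option (a) Y = 2P:
  P = -1.37 -> Y = -2.74 ✓
  P = -1.858 -> Y = -3.715 ✓
  P = -0.42 -> Y = -0.84 ✓
All samples match this transformation.

(a) 2P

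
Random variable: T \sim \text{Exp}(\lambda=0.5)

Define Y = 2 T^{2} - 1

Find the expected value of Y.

E[Y] = 2*E[T²] - 1
E[T] = 2
E[T²] = Var(T) + (E[T])² = 4 + 4 = 8
E[Y] = 2*8 - 1 = 15

15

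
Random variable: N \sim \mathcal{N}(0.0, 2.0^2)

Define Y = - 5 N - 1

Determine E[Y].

For Y = -5N - 1:
E[Y] = -5 * E[N] - 1
E[N] = 0.0 = 0
E[Y] = -5 * 0 - 1 = -1

-1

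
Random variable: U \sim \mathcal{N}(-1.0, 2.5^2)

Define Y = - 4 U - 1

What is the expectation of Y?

For Y = -4U - 1:
E[Y] = -4 * E[U] - 1
E[U] = -1.0 = -1
E[Y] = -4 * (-1) - 1 = 3

3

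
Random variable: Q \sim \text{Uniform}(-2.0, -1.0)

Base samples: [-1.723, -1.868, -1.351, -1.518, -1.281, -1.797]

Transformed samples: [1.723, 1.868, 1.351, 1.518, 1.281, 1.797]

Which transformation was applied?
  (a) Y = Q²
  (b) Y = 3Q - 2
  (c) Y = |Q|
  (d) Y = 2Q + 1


Checking option (c) Y = |Q|:
  Q = -1.723 -> Y = 1.723 ✓
  Q = -1.868 -> Y = 1.868 ✓
  Q = -1.351 -> Y = 1.351 ✓
All samples match this transformation.

(c) |Q|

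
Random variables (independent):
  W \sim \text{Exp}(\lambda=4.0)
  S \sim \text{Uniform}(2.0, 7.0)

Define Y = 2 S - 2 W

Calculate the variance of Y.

For independent RVs: Var(aX + bY) = a²Var(X) + b²Var(Y)
Var(W) = 0.0625
Var(S) = 2.0833333
Var(Y) = (-2)²*0.0625 + 2²*2.0833333
= 4*0.0625 + 4*2.0833333 = 8.5833333

8.5833333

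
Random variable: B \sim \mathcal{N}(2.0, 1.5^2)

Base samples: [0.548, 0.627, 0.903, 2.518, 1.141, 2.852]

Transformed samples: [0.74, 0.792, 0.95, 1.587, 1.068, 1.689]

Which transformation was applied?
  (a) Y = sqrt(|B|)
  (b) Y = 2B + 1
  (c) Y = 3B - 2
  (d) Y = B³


Checking option (a) Y = sqrt(|B|):
  B = 0.548 -> Y = 0.74 ✓
  B = 0.627 -> Y = 0.792 ✓
  B = 0.903 -> Y = 0.95 ✓
All samples match this transformation.

(a) sqrt(|B|)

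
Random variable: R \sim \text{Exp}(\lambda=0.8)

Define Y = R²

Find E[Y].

Using E[X²] = Var(X) + (E[X])²:
E[R] = 1.25
Var(R) = 1/0.8^2 = 1.5625
E[R²] = 1.5625 + 1.25² = 1.5625 + 1.5625 = 3.125

3.125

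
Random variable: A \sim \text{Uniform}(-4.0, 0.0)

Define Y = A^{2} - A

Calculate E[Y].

E[Y] = 1*E[A²] - 1*E[A]
E[A] = -2
E[A²] = Var(A) + (E[A])² = 1.3333333 + 4 = 5.3333333
E[Y] = 1*5.3333333 - 1*(-2) = 7.3333333

7.3333333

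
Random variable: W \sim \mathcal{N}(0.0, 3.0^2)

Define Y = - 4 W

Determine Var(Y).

For Y = aW + b: Var(Y) = a² * Var(W)
Var(W) = 3.0^2 = 9
Var(Y) = (-4)² * 9 = 16 * 9 = 144

144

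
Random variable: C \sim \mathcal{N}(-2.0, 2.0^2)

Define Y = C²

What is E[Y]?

E[C²] = Var(C) + (E[C])² = 4 + 4 = 8

8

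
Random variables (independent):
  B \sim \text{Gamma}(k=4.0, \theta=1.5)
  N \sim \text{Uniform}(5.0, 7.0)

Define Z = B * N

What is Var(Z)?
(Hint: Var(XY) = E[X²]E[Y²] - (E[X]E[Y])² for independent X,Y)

Var(XY) = E[X²]E[Y²] - (E[X]E[Y])²
E[B] = 6, Var(B) = 9
E[N] = 6, Var(N) = 0.33333333
E[B²] = 9 + 6² = 45
E[N²] = 0.33333333 + 6² = 36.333333
Var(Z) = 45*36.333333 - (6*6)²
= 1635 - 1296 = 339

339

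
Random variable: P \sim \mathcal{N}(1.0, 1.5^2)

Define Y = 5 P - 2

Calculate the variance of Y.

For Y = aP + b: Var(Y) = a² * Var(P)
Var(P) = 1.5^2 = 2.25
Var(Y) = 5² * 2.25 = 25 * 2.25 = 56.25

56.25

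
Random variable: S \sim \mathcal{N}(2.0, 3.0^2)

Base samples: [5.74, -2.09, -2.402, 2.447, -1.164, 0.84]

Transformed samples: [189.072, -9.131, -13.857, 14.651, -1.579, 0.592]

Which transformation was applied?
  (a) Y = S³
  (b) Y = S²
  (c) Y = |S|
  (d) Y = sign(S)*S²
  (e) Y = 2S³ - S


Checking option (a) Y = S³:
  S = 5.74 -> Y = 189.072 ✓
  S = -2.09 -> Y = -9.131 ✓
  S = -2.402 -> Y = -13.857 ✓
All samples match this transformation.

(a) S³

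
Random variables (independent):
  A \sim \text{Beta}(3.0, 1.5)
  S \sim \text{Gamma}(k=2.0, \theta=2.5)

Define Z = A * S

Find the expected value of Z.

For independent RVs: E[XY] = E[X]*E[Y]
E[A] = 0.66666667
E[S] = 5
E[Z] = 0.66666667 * 5 = 3.3333333

3.3333333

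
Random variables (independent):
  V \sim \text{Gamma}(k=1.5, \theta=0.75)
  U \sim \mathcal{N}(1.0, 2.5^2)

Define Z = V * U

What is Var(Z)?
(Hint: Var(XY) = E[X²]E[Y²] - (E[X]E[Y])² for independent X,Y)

Var(XY) = E[X²]E[Y²] - (E[X]E[Y])²
E[V] = 1.125, Var(V) = 0.84375
E[U] = 1, Var(U) = 6.25
E[V²] = 0.84375 + 1.125² = 2.109375
E[U²] = 6.25 + 1² = 7.25
Var(Z) = 2.109375*7.25 - (1.125*1)²
= 15.292969 - 1.265625 = 14.027344

14.027344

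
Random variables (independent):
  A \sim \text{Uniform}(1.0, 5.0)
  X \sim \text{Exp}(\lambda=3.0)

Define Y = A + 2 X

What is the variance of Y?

For independent RVs: Var(aX + bY) = a²Var(X) + b²Var(Y)
Var(A) = 1.3333333
Var(X) = 0.11111111
Var(Y) = 1²*1.3333333 + 2²*0.11111111
= 1*1.3333333 + 4*0.11111111 = 1.7777778

1.7777778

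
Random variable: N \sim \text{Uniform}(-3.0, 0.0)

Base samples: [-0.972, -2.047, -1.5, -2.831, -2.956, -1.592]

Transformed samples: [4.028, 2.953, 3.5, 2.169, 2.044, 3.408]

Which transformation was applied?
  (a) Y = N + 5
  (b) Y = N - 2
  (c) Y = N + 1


Checking option (a) Y = N + 5:
  N = -0.972 -> Y = 4.028 ✓
  N = -2.047 -> Y = 2.953 ✓
  N = -1.5 -> Y = 3.5 ✓
All samples match this transformation.

(a) N + 5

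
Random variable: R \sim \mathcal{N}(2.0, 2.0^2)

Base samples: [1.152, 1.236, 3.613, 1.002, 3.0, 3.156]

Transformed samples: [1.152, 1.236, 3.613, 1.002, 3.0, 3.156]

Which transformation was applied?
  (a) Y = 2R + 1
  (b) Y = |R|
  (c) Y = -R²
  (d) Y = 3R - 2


Checking option (b) Y = |R|:
  R = 1.152 -> Y = 1.152 ✓
  R = 1.236 -> Y = 1.236 ✓
  R = 3.613 -> Y = 3.613 ✓
All samples match this transformation.

(b) |R|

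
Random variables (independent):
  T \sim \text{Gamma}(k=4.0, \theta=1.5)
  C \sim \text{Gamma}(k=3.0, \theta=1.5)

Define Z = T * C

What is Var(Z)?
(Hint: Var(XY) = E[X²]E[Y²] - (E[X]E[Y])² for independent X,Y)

Var(XY) = E[X²]E[Y²] - (E[X]E[Y])²
E[T] = 6, Var(T) = 9
E[C] = 4.5, Var(C) = 6.75
E[T²] = 9 + 6² = 45
E[C²] = 6.75 + 4.5² = 27
Var(Z) = 45*27 - (6*4.5)²
= 1215 - 729 = 486

486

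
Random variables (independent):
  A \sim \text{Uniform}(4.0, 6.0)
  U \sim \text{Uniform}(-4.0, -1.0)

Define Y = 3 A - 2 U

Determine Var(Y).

For independent RVs: Var(aX + bY) = a²Var(X) + b²Var(Y)
Var(A) = 0.33333333
Var(U) = 0.75
Var(Y) = 3²*0.33333333 + (-2)²*0.75
= 9*0.33333333 + 4*0.75 = 6

6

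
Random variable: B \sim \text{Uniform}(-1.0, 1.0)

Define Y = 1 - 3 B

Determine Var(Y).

For Y = aB + b: Var(Y) = a² * Var(B)
Var(B) = (1 + 1)^2/12 = 0.33333333
Var(Y) = (-3)² * 0.33333333 = 9 * 0.33333333 = 3

3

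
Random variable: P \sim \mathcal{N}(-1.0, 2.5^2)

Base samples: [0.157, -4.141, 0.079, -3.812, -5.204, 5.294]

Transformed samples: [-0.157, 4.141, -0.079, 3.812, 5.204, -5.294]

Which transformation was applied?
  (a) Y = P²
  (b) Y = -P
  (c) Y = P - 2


Checking option (b) Y = -P:
  P = 0.157 -> Y = -0.157 ✓
  P = -4.141 -> Y = 4.141 ✓
  P = 0.079 -> Y = -0.079 ✓
All samples match this transformation.

(b) -P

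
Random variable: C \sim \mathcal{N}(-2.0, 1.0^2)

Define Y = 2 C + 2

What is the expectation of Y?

For Y = 2C + 2:
E[Y] = 2 * E[C] + 2
E[C] = -2.0 = -2
E[Y] = 2 * (-2) + 2 = -2

-2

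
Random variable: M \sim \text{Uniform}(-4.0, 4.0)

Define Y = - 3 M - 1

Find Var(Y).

For Y = aM + b: Var(Y) = a² * Var(M)
Var(M) = (4 + 4)^2/12 = 5.3333333
Var(Y) = (-3)² * 5.3333333 = 9 * 5.3333333 = 48

48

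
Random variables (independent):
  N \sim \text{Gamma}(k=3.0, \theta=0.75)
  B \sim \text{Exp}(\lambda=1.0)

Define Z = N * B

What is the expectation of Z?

For independent RVs: E[XY] = E[X]*E[Y]
E[N] = 2.25
E[B] = 1
E[Z] = 2.25 * 1 = 2.25

2.25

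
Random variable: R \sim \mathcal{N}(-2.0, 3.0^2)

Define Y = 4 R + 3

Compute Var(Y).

For Y = aR + b: Var(Y) = a² * Var(R)
Var(R) = 3.0^2 = 9
Var(Y) = 4² * 9 = 16 * 9 = 144

144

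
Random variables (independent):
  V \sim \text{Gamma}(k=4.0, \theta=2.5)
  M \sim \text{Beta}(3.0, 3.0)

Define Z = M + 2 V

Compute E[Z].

E[Z] = 2*E[V] + 1*E[M]
E[V] = 10
E[M] = 0.5
E[Z] = 2*10 + 1*0.5 = 20.5

20.5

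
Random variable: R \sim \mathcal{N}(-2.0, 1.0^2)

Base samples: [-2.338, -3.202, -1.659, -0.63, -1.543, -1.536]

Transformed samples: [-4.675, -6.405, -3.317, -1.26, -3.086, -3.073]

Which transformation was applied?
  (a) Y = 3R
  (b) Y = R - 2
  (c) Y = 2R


Checking option (c) Y = 2R:
  R = -2.338 -> Y = -4.675 ✓
  R = -3.202 -> Y = -6.405 ✓
  R = -1.659 -> Y = -3.317 ✓
All samples match this transformation.

(c) 2R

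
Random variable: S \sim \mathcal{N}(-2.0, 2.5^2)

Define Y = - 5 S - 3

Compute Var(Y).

For Y = aS + b: Var(Y) = a² * Var(S)
Var(S) = 2.5^2 = 6.25
Var(Y) = (-5)² * 6.25 = 25 * 6.25 = 156.25

156.25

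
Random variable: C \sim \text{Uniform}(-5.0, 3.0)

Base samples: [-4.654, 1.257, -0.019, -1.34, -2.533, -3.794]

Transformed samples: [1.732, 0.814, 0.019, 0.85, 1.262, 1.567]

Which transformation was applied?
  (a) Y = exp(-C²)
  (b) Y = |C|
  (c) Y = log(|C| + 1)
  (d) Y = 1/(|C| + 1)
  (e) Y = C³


Checking option (c) Y = log(|C| + 1):
  C = -4.654 -> Y = 1.732 ✓
  C = 1.257 -> Y = 0.814 ✓
  C = -0.019 -> Y = 0.019 ✓
All samples match this transformation.

(c) log(|C| + 1)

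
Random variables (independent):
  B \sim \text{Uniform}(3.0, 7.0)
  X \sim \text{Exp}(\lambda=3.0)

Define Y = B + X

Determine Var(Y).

For independent RVs: Var(aX + bY) = a²Var(X) + b²Var(Y)
Var(B) = 1.3333333
Var(X) = 0.11111111
Var(Y) = 1²*1.3333333 + 1²*0.11111111
= 1*1.3333333 + 1*0.11111111 = 1.4444444

1.4444444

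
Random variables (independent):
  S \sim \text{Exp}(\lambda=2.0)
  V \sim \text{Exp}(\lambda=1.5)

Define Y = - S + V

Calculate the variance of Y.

For independent RVs: Var(aX + bY) = a²Var(X) + b²Var(Y)
Var(S) = 0.25
Var(V) = 0.44444444
Var(Y) = (-1)²*0.25 + 1²*0.44444444
= 1*0.25 + 1*0.44444444 = 0.69444444

0.69444444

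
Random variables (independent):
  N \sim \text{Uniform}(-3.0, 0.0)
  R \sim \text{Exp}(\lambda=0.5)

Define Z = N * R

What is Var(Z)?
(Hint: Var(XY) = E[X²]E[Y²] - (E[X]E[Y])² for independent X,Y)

Var(XY) = E[X²]E[Y²] - (E[X]E[Y])²
E[N] = -1.5, Var(N) = 0.75
E[R] = 2, Var(R) = 4
E[N²] = 0.75 + (-1.5)² = 3
E[R²] = 4 + 2² = 8
Var(Z) = 3*8 - (-1.5*2)²
= 24 - 9 = 15

15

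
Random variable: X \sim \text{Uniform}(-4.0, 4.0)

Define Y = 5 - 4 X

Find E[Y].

For Y = -4X + 5:
E[Y] = -4 * E[X] + 5
E[X] = (-4 + 4)/2 = 0
E[Y] = -4 * 0 + 5 = 5

5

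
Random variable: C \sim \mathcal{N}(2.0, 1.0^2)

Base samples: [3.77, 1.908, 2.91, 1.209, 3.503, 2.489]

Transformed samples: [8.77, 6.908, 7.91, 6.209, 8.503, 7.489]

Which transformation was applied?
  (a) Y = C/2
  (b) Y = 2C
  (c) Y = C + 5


Checking option (c) Y = C + 5:
  C = 3.77 -> Y = 8.77 ✓
  C = 1.908 -> Y = 6.908 ✓
  C = 2.91 -> Y = 7.91 ✓
All samples match this transformation.

(c) C + 5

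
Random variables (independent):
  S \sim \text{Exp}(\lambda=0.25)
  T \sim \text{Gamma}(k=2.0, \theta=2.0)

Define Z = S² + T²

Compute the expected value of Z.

E[Z] = E[S²] + E[T²]
E[S²] = Var(S) + E[S]² = 16 + 16 = 32
E[T²] = Var(T) + E[T]² = 8 + 16 = 24
E[Z] = 32 + 24 = 56

56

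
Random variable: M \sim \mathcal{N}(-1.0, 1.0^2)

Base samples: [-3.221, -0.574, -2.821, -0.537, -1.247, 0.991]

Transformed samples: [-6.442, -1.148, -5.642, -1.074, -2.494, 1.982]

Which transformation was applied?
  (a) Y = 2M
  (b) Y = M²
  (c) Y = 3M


Checking option (a) Y = 2M:
  M = -3.221 -> Y = -6.442 ✓
  M = -0.574 -> Y = -1.148 ✓
  M = -2.821 -> Y = -5.642 ✓
All samples match this transformation.

(a) 2M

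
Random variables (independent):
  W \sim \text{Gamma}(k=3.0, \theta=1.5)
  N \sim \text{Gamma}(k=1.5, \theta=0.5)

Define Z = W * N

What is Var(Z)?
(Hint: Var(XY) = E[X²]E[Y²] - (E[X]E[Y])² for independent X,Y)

Var(XY) = E[X²]E[Y²] - (E[X]E[Y])²
E[W] = 4.5, Var(W) = 6.75
E[N] = 0.75, Var(N) = 0.375
E[W²] = 6.75 + 4.5² = 27
E[N²] = 0.375 + 0.75² = 0.9375
Var(Z) = 27*0.9375 - (4.5*0.75)²
= 25.3125 - 11.390625 = 13.921875

13.921875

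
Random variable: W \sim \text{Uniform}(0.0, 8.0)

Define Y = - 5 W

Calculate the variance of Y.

For Y = aW + b: Var(Y) = a² * Var(W)
Var(W) = (8 - 0)^2/12 = 5.3333333
Var(Y) = (-5)² * 5.3333333 = 25 * 5.3333333 = 133.33333

133.33333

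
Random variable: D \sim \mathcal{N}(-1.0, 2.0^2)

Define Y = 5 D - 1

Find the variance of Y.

For Y = aD + b: Var(Y) = a² * Var(D)
Var(D) = 2.0^2 = 4
Var(Y) = 5² * 4 = 25 * 4 = 100

100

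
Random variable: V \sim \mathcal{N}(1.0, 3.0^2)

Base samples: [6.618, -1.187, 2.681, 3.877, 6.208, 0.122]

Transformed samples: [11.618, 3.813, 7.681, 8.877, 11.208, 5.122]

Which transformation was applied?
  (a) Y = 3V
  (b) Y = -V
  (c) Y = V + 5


Checking option (c) Y = V + 5:
  V = 6.618 -> Y = 11.618 ✓
  V = -1.187 -> Y = 3.813 ✓
  V = 2.681 -> Y = 7.681 ✓
All samples match this transformation.

(c) V + 5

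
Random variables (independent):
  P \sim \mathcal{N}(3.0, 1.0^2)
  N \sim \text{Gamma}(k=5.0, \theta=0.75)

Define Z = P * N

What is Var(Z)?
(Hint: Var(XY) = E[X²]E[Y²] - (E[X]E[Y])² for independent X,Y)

Var(XY) = E[X²]E[Y²] - (E[X]E[Y])²
E[P] = 3, Var(P) = 1
E[N] = 3.75, Var(N) = 2.8125
E[P²] = 1 + 3² = 10
E[N²] = 2.8125 + 3.75² = 16.875
Var(Z) = 10*16.875 - (3*3.75)²
= 168.75 - 126.5625 = 42.1875

42.1875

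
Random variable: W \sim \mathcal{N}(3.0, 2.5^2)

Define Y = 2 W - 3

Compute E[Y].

For Y = 2W - 3:
E[Y] = 2 * E[W] - 3
E[W] = 3.0 = 3
E[Y] = 2 * 3 - 3 = 3

3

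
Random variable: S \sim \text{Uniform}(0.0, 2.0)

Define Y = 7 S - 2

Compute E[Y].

For Y = 7S - 2:
E[Y] = 7 * E[S] - 2
E[S] = (0 + 2)/2 = 1
E[Y] = 7 * 1 - 2 = 5

5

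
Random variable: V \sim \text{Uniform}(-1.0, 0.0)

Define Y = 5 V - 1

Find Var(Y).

For Y = aV + b: Var(Y) = a² * Var(V)
Var(V) = (0 + 1)^2/12 = 0.083333333
Var(Y) = 5² * 0.083333333 = 25 * 0.083333333 = 2.0833333

2.0833333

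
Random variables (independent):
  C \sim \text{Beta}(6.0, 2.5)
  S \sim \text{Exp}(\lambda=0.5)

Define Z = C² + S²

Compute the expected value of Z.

E[Z] = E[C²] + E[S²]
E[C²] = Var(C) + E[C]² = 0.021853943 + 0.4982699 = 0.52012384
E[S²] = Var(S) + E[S]² = 4 + 4 = 8
E[Z] = 0.52012384 + 8 = 8.5201238

8.5201238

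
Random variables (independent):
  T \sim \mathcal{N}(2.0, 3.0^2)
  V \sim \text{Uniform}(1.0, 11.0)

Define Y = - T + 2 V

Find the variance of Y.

For independent RVs: Var(aX + bY) = a²Var(X) + b²Var(Y)
Var(T) = 9
Var(V) = 8.3333333
Var(Y) = (-1)²*9 + 2²*8.3333333
= 1*9 + 4*8.3333333 = 42.333333

42.333333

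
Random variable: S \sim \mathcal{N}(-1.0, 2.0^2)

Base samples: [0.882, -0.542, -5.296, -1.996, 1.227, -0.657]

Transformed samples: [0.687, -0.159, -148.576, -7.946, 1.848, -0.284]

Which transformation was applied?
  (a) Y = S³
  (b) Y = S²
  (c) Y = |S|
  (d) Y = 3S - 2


Checking option (a) Y = S³:
  S = 0.882 -> Y = 0.687 ✓
  S = -0.542 -> Y = -0.159 ✓
  S = -5.296 -> Y = -148.576 ✓
All samples match this transformation.

(a) S³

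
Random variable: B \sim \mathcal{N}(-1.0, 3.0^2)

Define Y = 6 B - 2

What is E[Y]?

For Y = 6B - 2:
E[Y] = 6 * E[B] - 2
E[B] = -1.0 = -1
E[Y] = 6 * (-1) - 2 = -8

-8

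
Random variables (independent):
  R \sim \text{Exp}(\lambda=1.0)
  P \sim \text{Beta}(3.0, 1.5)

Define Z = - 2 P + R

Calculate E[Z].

E[Z] = 1*E[R] - 2*E[P]
E[R] = 1
E[P] = 0.66666667
E[Z] = 1*1 - 2*0.66666667 = -0.33333333

-0.33333333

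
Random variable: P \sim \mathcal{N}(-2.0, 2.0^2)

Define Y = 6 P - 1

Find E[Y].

For Y = 6P - 1:
E[Y] = 6 * E[P] - 1
E[P] = -2.0 = -2
E[Y] = 6 * (-2) - 1 = -13

-13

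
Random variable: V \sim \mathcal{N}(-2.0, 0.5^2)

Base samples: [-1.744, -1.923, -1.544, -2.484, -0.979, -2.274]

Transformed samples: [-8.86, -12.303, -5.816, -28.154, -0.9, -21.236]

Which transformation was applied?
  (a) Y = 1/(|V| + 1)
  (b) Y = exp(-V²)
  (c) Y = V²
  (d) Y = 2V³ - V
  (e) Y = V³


Checking option (d) Y = 2V³ - V:
  V = -1.744 -> Y = -8.86 ✓
  V = -1.923 -> Y = -12.303 ✓
  V = -1.544 -> Y = -5.816 ✓
All samples match this transformation.

(d) 2V³ - V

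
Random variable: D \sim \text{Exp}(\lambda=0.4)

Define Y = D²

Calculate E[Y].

E[D²] = Var(D) + (E[D])² = 6.25 + 6.25 = 12.5

12.5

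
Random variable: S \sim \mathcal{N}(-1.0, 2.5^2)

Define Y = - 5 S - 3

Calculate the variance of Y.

For Y = aS + b: Var(Y) = a² * Var(S)
Var(S) = 2.5^2 = 6.25
Var(Y) = (-5)² * 6.25 = 25 * 6.25 = 156.25

156.25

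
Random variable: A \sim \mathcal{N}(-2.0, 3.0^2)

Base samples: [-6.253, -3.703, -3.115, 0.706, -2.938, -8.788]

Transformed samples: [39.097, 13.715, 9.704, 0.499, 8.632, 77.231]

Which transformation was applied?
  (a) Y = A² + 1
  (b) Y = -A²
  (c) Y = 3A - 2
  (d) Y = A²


Checking option (d) Y = A²:
  A = -6.253 -> Y = 39.097 ✓
  A = -3.703 -> Y = 13.715 ✓
  A = -3.115 -> Y = 9.704 ✓
All samples match this transformation.

(d) A²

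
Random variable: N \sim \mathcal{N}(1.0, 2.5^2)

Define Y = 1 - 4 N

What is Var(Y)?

For Y = aN + b: Var(Y) = a² * Var(N)
Var(N) = 2.5^2 = 6.25
Var(Y) = (-4)² * 6.25 = 16 * 6.25 = 100

100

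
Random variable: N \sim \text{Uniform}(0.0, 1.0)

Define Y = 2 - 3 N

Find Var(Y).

For Y = aN + b: Var(Y) = a² * Var(N)
Var(N) = (1 - 0)^2/12 = 0.083333333
Var(Y) = (-3)² * 0.083333333 = 9 * 0.083333333 = 0.75

0.75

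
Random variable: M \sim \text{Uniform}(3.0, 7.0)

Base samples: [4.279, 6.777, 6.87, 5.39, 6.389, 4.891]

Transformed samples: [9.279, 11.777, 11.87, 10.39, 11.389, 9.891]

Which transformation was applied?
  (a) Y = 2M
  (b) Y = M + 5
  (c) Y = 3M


Checking option (b) Y = M + 5:
  M = 4.279 -> Y = 9.279 ✓
  M = 6.777 -> Y = 11.777 ✓
  M = 6.87 -> Y = 11.87 ✓
All samples match this transformation.

(b) M + 5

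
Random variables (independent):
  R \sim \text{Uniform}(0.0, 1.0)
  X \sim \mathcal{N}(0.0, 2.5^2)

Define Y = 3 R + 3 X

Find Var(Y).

For independent RVs: Var(aX + bY) = a²Var(X) + b²Var(Y)
Var(R) = 0.083333333
Var(X) = 6.25
Var(Y) = 3²*0.083333333 + 3²*6.25
= 9*0.083333333 + 9*6.25 = 57

57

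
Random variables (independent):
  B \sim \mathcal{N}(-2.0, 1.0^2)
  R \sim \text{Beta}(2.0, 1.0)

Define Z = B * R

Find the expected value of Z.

For independent RVs: E[XY] = E[X]*E[Y]
E[B] = -2
E[R] = 0.66666667
E[Z] = -2 * 0.66666667 = -1.3333333

-1.3333333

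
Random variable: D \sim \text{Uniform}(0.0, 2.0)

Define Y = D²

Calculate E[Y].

E[D²] = Var(D) + (E[D])² = 0.33333333 + 1 = 1.3333333

1.3333333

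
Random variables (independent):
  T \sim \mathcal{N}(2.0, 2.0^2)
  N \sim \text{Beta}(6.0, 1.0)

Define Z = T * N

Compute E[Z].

For independent RVs: E[XY] = E[X]*E[Y]
E[T] = 2
E[N] = 0.85714286
E[Z] = 2 * 0.85714286 = 1.7142857

1.7142857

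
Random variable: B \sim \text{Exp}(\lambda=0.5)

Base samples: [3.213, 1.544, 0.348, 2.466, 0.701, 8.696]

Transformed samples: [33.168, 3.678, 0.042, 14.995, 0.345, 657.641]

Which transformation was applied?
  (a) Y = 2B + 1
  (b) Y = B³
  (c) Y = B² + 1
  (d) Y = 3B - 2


Checking option (b) Y = B³:
  B = 3.213 -> Y = 33.168 ✓
  B = 1.544 -> Y = 3.678 ✓
  B = 0.348 -> Y = 0.042 ✓
All samples match this transformation.

(b) B³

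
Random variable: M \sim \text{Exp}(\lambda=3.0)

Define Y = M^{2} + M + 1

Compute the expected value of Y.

E[Y] = 1*E[M²] + 1*E[M] + 1
E[M] = 0.33333333
E[M²] = Var(M) + (E[M])² = 0.11111111 + 0.11111111 = 0.22222222
E[Y] = 1*0.22222222 + 1*0.33333333 + 1 = 1.5555556

1.5555556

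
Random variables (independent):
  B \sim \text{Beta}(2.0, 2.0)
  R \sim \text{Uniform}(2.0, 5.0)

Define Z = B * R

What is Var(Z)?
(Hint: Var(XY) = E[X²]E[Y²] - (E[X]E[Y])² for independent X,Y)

Var(XY) = E[X²]E[Y²] - (E[X]E[Y])²
E[B] = 0.5, Var(B) = 0.05
E[R] = 3.5, Var(R) = 0.75
E[B²] = 0.05 + 0.5² = 0.3
E[R²] = 0.75 + 3.5² = 13
Var(Z) = 0.3*13 - (0.5*3.5)²
= 3.9 - 3.0625 = 0.8375

0.8375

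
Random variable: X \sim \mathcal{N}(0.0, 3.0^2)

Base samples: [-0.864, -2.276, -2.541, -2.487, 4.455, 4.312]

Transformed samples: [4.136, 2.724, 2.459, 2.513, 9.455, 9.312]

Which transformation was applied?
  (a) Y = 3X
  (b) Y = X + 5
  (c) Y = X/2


Checking option (b) Y = X + 5:
  X = -0.864 -> Y = 4.136 ✓
  X = -2.276 -> Y = 2.724 ✓
  X = -2.541 -> Y = 2.459 ✓
All samples match this transformation.

(b) X + 5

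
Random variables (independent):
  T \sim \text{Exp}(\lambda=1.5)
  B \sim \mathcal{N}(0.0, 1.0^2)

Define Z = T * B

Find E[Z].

For independent RVs: E[XY] = E[X]*E[Y]
E[T] = 0.66666667
E[B] = 0
E[Z] = 0.66666667 * 0 = 0

0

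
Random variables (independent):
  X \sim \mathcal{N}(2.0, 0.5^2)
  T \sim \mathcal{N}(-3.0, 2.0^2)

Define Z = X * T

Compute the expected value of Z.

For independent RVs: E[XY] = E[X]*E[Y]
E[X] = 2
E[T] = -3
E[Z] = 2 * (-3) = -6

-6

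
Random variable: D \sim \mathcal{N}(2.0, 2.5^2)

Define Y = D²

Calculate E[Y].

E[D²] = Var(D) + (E[D])² = 6.25 + 4 = 10.25

10.25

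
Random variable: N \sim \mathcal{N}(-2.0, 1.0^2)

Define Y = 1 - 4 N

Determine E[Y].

For Y = -4N + 1:
E[Y] = -4 * E[N] + 1
E[N] = -2.0 = -2
E[Y] = -4 * (-2) + 1 = 9

9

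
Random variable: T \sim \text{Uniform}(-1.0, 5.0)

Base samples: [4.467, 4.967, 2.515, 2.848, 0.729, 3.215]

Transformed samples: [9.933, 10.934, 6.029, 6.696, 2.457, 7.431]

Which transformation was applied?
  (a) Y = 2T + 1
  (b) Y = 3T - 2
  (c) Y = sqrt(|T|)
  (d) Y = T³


Checking option (a) Y = 2T + 1:
  T = 4.467 -> Y = 9.933 ✓
  T = 4.967 -> Y = 10.934 ✓
  T = 2.515 -> Y = 6.029 ✓
All samples match this transformation.

(a) 2T + 1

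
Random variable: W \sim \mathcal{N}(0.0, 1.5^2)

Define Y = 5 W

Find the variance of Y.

For Y = aW + b: Var(Y) = a² * Var(W)
Var(W) = 1.5^2 = 2.25
Var(Y) = 5² * 2.25 = 25 * 2.25 = 56.25

56.25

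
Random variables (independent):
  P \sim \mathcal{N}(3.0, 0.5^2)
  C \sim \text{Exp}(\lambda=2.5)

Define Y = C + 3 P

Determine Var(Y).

For independent RVs: Var(aX + bY) = a²Var(X) + b²Var(Y)
Var(P) = 0.25
Var(C) = 0.16
Var(Y) = 3²*0.25 + 1²*0.16
= 9*0.25 + 1*0.16 = 2.41

2.41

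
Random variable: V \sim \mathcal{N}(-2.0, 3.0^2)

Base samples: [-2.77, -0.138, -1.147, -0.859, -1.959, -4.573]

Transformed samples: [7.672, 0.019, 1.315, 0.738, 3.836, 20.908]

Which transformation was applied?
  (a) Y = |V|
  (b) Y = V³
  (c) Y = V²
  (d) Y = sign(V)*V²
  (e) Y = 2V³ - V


Checking option (c) Y = V²:
  V = -2.77 -> Y = 7.672 ✓
  V = -0.138 -> Y = 0.019 ✓
  V = -1.147 -> Y = 1.315 ✓
All samples match this transformation.

(c) V²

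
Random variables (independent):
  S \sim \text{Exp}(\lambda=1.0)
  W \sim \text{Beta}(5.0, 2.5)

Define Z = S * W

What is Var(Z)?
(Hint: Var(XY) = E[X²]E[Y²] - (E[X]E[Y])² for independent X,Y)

Var(XY) = E[X²]E[Y²] - (E[X]E[Y])²
E[S] = 1, Var(S) = 1
E[W] = 0.66666667, Var(W) = 0.026143791
E[S²] = 1 + 1² = 2
E[W²] = 0.026143791 + 0.66666667² = 0.47058824
Var(Z) = 2*0.47058824 - (1*0.66666667)²
= 0.94117647 - 0.44444444 = 0.49673203

0.49673203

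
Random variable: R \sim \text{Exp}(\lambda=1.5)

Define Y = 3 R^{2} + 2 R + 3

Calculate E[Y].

E[Y] = 3*E[R²] + 2*E[R] + 3
E[R] = 0.66666667
E[R²] = Var(R) + (E[R])² = 0.44444444 + 0.44444444 = 0.88888889
E[Y] = 3*0.88888889 + 2*0.66666667 + 3 = 7

7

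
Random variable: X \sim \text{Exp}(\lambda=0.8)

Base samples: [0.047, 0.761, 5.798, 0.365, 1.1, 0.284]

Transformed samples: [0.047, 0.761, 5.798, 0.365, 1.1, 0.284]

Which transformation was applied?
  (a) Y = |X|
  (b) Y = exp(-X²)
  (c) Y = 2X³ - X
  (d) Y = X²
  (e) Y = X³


Checking option (a) Y = |X|:
  X = 0.047 -> Y = 0.047 ✓
  X = 0.761 -> Y = 0.761 ✓
  X = 5.798 -> Y = 5.798 ✓
All samples match this transformation.

(a) |X|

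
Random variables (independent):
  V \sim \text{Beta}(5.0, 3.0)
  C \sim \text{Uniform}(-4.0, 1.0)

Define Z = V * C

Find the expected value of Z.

For independent RVs: E[XY] = E[X]*E[Y]
E[V] = 0.625
E[C] = -1.5
E[Z] = 0.625 * (-1.5) = -0.9375

-0.9375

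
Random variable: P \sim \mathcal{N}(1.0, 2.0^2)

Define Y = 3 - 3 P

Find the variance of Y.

For Y = aP + b: Var(Y) = a² * Var(P)
Var(P) = 2.0^2 = 4
Var(Y) = (-3)² * 4 = 9 * 4 = 36

36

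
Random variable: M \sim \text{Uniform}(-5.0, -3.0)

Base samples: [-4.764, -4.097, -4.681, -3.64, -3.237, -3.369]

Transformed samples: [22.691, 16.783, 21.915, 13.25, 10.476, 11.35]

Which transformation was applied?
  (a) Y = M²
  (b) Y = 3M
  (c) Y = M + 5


Checking option (a) Y = M²:
  M = -4.764 -> Y = 22.691 ✓
  M = -4.097 -> Y = 16.783 ✓
  M = -4.681 -> Y = 21.915 ✓
All samples match this transformation.

(a) M²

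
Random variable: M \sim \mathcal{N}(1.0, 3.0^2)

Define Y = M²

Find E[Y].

E[M²] = Var(M) + (E[M])² = 9 + 1 = 10

10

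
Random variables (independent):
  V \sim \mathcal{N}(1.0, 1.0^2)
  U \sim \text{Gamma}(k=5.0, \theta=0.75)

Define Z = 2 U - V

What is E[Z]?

E[Z] = -1*E[V] + 2*E[U]
E[V] = 1
E[U] = 3.75
E[Z] = -1*1 + 2*3.75 = 6.5

6.5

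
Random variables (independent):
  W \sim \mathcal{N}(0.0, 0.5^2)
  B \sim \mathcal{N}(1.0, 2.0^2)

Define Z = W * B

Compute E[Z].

For independent RVs: E[XY] = E[X]*E[Y]
E[W] = 0
E[B] = 1
E[Z] = 0 * 1 = 0

0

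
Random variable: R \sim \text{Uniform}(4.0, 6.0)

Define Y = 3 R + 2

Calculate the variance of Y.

For Y = aR + b: Var(Y) = a² * Var(R)
Var(R) = (6 - 4)^2/12 = 0.33333333
Var(Y) = 3² * 0.33333333 = 9 * 0.33333333 = 3

3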